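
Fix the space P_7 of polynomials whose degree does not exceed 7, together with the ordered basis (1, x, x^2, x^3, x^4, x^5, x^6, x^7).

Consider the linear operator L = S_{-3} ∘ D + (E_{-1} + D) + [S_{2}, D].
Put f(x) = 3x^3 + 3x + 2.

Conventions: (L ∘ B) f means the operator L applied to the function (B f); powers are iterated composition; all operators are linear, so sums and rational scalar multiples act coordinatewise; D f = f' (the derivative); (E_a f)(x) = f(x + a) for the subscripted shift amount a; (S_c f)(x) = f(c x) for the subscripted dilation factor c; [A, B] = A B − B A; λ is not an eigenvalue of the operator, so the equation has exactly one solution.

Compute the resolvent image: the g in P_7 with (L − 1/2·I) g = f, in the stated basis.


the image equals g(x) = 6x^3 - 180x^2 - 3630x + 376

write g with unknown coordinates in the stated basis and equate coefficients in (L − 1/2·I) g = f
solving from the highest basis element down gives g = 6x^3 - 180x^2 - 3630x + 376
check: L g = 6x^3 - 90x^2 - 1812x + 190
so L g − 1/2·g = 3x^3 + 3x + 2 = f ✓


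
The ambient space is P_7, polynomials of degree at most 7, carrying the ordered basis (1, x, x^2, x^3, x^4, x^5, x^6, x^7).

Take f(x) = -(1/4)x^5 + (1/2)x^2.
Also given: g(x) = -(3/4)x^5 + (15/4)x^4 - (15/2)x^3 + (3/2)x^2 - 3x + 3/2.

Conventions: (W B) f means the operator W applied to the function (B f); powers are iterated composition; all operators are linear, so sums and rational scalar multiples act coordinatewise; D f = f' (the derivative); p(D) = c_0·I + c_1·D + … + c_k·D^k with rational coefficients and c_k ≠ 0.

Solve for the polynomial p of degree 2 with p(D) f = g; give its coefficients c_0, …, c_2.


D^0 f = -(1/4)x^5 + (1/2)x^2
D^1 f = -(5/4)x^4 + x
D^2 f = -5x^3 + 1
matching coefficients of g against c_0 f + c_1 Df + … from the top degree down determines the c_i
solution: c_0 = 3, c_1 = -3, c_2 = 3/2

c_0 = 3, c_1 = -3, c_2 = 3/2


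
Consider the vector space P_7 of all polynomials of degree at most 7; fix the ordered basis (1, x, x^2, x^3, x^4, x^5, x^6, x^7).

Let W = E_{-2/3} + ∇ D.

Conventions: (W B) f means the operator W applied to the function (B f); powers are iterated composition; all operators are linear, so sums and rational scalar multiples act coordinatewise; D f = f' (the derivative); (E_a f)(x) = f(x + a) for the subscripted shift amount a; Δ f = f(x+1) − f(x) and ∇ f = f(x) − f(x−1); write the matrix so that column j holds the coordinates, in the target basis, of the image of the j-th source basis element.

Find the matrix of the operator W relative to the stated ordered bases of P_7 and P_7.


image of 1: 1
image of x: x - 2/3
image of x^2: x^2 - (4/3)x + 22/9
image of x^3: x^3 - 2x^2 + (22/3)x - 89/27
image of x^4: x^4 - (8/3)x^3 + (44/3)x^2 - (356/27)x + 340/81
image of x^5: x^5 - (10/3)x^4 + (220/9)x^3 - (890/27)x^2 + (1700/81)x - 1247/243
image of x^6: x^6 - 4x^5 + (110/3)x^4 - (1780/27)x^3 + (1700/27)x^2 - (2494/81)x + 4438/729
image of x^7: x^7 - (14/3)x^6 + (154/3)x^5 - (3115/27)x^4 + (11900/81)x^3 - (8729/81)x^2 + (31066/729)x - 15437/2187
each image's coordinates form column j of the matrix

the matrix is [[1, -2/3, 22/9, -89/27, 340/81, -1247/243, 4438/729, -15437/2187]; [0, 1, -4/3, 22/3, -356/27, 1700/81, -2494/81, 31066/729]; [0, 0, 1, -2, 44/3, -890/27, 1700/27, -8729/81]; [0, 0, 0, 1, -8/3, 220/9, -1780/27, 11900/81]; [0, 0, 0, 0, 1, -10/3, 110/3, -3115/27]; [0, 0, 0, 0, 0, 1, -4, 154/3]; [0, 0, 0, 0, 0, 0, 1, -14/3]; [0, 0, 0, 0, 0, 0, 0, 1]] (rows listed top to bottom)


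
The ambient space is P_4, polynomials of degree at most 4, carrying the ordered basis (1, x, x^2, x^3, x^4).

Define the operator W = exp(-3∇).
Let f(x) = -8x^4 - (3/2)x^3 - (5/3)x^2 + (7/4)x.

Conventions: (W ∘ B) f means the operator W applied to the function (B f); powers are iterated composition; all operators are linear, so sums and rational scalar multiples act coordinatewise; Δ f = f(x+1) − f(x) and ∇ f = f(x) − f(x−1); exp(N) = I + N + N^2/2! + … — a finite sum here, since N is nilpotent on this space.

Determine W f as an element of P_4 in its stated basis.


order-1 term: 96x^3 - (261/2)x^2 + (185/2)x - 119/4
order-2 term: -432x^2 + (1647/2)x - 957/2
order-3 term: 864x - 2511/2
order-4 term: -648
the series for exp(-3∇) f terminates at order 4
exp(-3∇) f = -8x^4 + (189/2)x^3 - (3385/6)x^2 + (7127/4)x - 9647/4

the image equals g(x) = -8x^4 + (189/2)x^3 - (3385/6)x^2 + (7127/4)x - 9647/4


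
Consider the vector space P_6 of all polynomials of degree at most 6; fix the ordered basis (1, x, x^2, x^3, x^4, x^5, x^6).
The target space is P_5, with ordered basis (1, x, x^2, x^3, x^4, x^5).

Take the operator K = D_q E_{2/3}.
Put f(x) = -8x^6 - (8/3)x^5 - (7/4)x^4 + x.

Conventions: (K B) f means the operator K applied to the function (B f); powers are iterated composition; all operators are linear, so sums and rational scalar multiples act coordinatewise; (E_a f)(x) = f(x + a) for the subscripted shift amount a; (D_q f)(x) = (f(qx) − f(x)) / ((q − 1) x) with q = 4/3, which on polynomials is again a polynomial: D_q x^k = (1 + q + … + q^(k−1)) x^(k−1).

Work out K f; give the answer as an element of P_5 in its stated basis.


g(x) = -(26936/243)x^5 - (81224/243)x^4 - (403025/972)x^3 - (63862/243)x^2 - (20566/243)x - 2437/243

E_{2/3} f = -8x^6 - (104/3)x^5 - (2303/36)x^4 - (1726/27)x^3 - (2938/81)x^2 - (2437/243)x - 178/243
D_q E_{2/3} f = -(26936/243)x^5 - (81224/243)x^4 - (403025/972)x^3 - (63862/243)x^2 - (20566/243)x - 2437/243


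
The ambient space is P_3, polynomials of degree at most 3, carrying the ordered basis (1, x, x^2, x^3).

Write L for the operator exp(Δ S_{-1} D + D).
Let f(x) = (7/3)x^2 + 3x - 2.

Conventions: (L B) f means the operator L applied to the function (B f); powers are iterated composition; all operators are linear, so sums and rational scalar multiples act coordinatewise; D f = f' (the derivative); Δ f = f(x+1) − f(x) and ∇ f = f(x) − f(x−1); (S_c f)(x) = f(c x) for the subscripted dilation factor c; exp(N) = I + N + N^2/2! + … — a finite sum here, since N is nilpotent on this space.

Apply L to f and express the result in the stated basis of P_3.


the image equals g(x) = (7/3)x^2 + (23/3)x - 4/3

order-1 term: (14/3)x - 5/3
order-2 term: 7/3
the series for exp(Δ S_{-1} D + D) f terminates at order 2
exp(Δ S_{-1} D + D) f = (7/3)x^2 + (23/3)x - 4/3


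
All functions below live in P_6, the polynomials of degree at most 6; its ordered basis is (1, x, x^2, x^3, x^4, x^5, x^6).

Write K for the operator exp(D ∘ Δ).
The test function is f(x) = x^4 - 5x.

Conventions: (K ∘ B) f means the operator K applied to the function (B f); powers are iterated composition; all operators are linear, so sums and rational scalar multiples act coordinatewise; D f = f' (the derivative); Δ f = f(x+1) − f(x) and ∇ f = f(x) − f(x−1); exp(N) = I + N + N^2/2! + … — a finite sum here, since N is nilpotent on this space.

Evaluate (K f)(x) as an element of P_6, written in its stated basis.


order-1 term: 12x^2 + 12x + 4
order-2 term: 12
the series for exp(D ∘ Δ) f terminates at order 2
exp(D ∘ Δ) f = x^4 + 12x^2 + 7x + 16

the image equals g(x) = x^4 + 12x^2 + 7x + 16


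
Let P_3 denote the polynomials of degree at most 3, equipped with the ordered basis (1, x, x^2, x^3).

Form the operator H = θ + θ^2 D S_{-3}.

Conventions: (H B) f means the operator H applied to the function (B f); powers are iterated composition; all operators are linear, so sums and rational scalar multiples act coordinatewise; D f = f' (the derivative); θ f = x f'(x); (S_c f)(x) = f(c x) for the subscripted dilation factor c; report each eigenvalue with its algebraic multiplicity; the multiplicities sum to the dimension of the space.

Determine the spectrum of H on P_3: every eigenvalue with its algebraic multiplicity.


λ = 0 (multiplicity 1), λ = 1 (multiplicity 1), λ = 2 (multiplicity 1), λ = 3 (multiplicity 1)

image of 1: 0
image of x: x
image of x^2: 2x^2 + 18x
image of x^3: 3x^3 - 324x^2
the matrix is upper triangular; its diagonal is (0, 1, 2, 3)
for a triangular matrix the eigenvalues are the diagonal entries, with algebraic multiplicity their repetition count


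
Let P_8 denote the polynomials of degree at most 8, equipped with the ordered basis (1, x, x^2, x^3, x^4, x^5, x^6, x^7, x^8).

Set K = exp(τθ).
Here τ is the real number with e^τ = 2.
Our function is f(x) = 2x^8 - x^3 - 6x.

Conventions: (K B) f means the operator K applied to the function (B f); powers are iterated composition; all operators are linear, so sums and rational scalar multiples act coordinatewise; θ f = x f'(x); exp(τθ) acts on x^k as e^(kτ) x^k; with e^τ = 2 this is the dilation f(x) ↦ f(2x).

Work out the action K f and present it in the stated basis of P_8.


exp(τθ) x^k = e^(kτ) x^k; with e^τ = 2 this sends x^k to 2^k x^k
x ↦ 2 x
x^3 ↦ 8 x^3
x^8 ↦ 256 x^8
applying this coordinatewise to f: exp(τθ) f = 512x^8 - 8x^3 - 12x

g(x) = 512x^8 - 8x^3 - 12x


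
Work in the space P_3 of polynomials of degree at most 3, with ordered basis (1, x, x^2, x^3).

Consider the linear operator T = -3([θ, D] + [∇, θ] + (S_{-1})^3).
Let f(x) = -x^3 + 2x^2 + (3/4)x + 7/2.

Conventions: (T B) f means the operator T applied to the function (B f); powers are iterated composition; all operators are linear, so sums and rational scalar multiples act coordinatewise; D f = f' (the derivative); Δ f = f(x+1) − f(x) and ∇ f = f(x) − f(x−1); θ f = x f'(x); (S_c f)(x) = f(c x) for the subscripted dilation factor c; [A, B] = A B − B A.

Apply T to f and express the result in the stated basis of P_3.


g(x) = -3x^3 - 6x^2 - (63/4)x + 21/2

D f = -3x^2 + 4x + 3/4
θ D f = -6x^2 + 4x
θ f = -3x^3 + 4x^2 + (3/4)x
D θ f = -9x^2 + 8x + 3/4
[θ, D] f = 3x^2 - 4x - 3/4
θ f = -3x^3 + 4x^2 + (3/4)x
∇ θ f = -9x^2 + 17x - 25/4
∇ f = -3x^2 + 7x - 9/4
θ ∇ f = -6x^2 + 7x
[∇, θ] f = -3x^2 + 10x - 25/4
S_{-1} f = x^3 + 2x^2 - (3/4)x + 7/2
S_{-1} S_{-1} f = -x^3 + 2x^2 + (3/4)x + 7/2
S_{-1} S_{-1} S_{-1} f = x^3 + 2x^2 - (3/4)x + 7/2
([θ, D] + [∇, θ] + (S_{-1})^3) f = x^3 + 2x^2 + (21/4)x - 7/2
(-3([θ, D] + [∇, θ] + (S_{-1})^3)) f = -3x^3 - 6x^2 - (63/4)x + 21/2


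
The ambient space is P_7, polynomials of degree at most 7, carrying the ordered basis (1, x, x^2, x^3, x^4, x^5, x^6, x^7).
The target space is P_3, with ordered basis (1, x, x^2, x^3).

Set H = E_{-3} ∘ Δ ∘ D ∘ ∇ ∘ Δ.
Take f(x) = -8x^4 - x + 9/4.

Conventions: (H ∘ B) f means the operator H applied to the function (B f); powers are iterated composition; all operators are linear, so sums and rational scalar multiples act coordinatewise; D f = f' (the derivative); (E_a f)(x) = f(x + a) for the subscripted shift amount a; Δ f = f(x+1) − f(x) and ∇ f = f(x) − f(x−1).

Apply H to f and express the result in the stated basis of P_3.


the result is g(x) = -192

Δ f = -32x^3 - 48x^2 - 32x - 9
∇ Δ f = -96x^2 - 16
D ∇ Δ f = -192x
Δ D ∇ Δ f = -192
E_{-3} Δ D ∇ Δ f = -192


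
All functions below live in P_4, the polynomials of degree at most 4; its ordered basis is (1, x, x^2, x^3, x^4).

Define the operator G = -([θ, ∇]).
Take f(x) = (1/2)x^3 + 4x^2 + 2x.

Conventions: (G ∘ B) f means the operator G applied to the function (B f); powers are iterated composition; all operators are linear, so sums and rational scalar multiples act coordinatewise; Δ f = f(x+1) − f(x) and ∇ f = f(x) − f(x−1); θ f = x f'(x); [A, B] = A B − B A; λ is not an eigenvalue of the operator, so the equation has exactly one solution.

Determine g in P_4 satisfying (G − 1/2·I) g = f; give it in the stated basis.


write g with unknown coordinates in the stated basis and equate coefficients in (G − 1/2·I) g = f
solving from the highest basis element down gives g = -x^3 - 14x^2 - 48x - 46
check: G g = -3x^2 - 22x - 23
so G g − 1/2·g = (1/2)x^3 + 4x^2 + 2x = f ✓

g(x) = -x^3 - 14x^2 - 48x - 46


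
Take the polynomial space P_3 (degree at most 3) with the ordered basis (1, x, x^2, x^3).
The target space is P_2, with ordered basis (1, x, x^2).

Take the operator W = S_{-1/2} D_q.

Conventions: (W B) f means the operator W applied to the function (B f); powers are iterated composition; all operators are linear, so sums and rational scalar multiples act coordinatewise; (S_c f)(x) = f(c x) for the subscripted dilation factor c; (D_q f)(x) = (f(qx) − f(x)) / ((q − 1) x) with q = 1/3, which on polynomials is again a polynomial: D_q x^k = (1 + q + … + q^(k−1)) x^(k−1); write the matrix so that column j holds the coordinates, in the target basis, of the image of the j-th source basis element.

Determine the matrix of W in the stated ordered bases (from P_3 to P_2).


the matrix is [[0, 1, 0, 0]; [0, 0, -2/3, 0]; [0, 0, 0, 13/36]] (rows listed top to bottom)

image of 1: 0
image of x: 1
image of x^2: -(2/3)x
image of x^3: (13/36)x^2
each image's coordinates form column j of the matrix


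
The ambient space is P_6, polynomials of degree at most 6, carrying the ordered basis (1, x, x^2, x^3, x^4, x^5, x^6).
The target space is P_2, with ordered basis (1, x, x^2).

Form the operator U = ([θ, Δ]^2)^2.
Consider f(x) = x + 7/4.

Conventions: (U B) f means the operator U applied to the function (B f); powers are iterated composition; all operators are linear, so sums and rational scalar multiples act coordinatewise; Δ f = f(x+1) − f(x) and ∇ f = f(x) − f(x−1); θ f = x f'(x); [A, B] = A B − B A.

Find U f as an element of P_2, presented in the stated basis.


the result is g(x) = 0

Δ f = 1
θ Δ f = 0
θ f = x
Δ θ f = 1
[θ, Δ] f = -1
Δ [θ, Δ] f = 0
θ Δ [θ, Δ] f = 0
θ [θ, Δ] f = 0
Δ θ [θ, Δ] f = 0
[θ, Δ] [θ, Δ] f = 0
Δ [θ, Δ]^2 f = 0
θ Δ [θ, Δ]^2 f = 0
θ [θ, Δ]^2 f = 0
Δ θ [θ, Δ]^2 f = 0
[θ, Δ] [θ, Δ]^2 f = 0
Δ [θ, Δ] [θ, Δ]^2 f = 0
θ Δ [θ, Δ] [θ, Δ]^2 f = 0
θ [θ, Δ] [θ, Δ]^2 f = 0
Δ θ [θ, Δ] [θ, Δ]^2 f = 0
[θ, Δ] [θ, Δ] [θ, Δ]^2 f = 0


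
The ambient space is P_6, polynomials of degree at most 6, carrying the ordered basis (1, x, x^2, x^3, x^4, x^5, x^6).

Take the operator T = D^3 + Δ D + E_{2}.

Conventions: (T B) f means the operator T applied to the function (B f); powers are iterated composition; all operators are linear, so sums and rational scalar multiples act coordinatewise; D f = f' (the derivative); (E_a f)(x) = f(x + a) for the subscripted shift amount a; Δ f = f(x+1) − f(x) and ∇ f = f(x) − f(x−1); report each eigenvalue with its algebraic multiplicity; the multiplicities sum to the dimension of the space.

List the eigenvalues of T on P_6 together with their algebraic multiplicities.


image of 1: 1
image of x: x + 2
image of x^2: x^2 + 4x + 6
image of x^3: x^3 + 6x^2 + 18x + 17
image of x^4: x^4 + 8x^3 + 36x^2 + 68x + 20
image of x^5: x^5 + 10x^4 + 60x^3 + 170x^2 + 100x + 37
image of x^6: x^6 + 12x^5 + 90x^4 + 340x^3 + 300x^2 + 222x + 70
the matrix is upper triangular; its diagonal is (1, 1, 1, 1, 1, 1, 1)
for a triangular matrix the eigenvalues are the diagonal entries, with algebraic multiplicity their repetition count

λ = 1 (multiplicity 7)


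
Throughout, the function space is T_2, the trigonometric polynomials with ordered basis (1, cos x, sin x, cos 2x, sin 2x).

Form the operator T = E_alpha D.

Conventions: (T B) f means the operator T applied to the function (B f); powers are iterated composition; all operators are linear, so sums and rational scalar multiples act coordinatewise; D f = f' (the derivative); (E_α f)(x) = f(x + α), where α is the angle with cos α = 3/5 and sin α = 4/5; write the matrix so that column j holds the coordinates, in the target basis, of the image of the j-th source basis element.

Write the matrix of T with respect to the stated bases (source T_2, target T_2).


the matrix is [[0, 0, 0, 0, 0]; [0, -4/5, 3/5, 0, 0]; [0, -3/5, -4/5, 0, 0]; [0, 0, 0, -48/25, -14/25]; [0, 0, 0, 14/25, -48/25]] (rows listed top to bottom)

image of 1: 0
image of cos x: -(4/5)cos x - (3/5)sin x
image of sin x: (3/5)cos x - (4/5)sin x
image of cos 2x: -(48/25)cos 2x + (14/25)sin 2x
image of sin 2x: -(14/25)cos 2x - (48/25)sin 2x
each image's coordinates form column j of the matrix


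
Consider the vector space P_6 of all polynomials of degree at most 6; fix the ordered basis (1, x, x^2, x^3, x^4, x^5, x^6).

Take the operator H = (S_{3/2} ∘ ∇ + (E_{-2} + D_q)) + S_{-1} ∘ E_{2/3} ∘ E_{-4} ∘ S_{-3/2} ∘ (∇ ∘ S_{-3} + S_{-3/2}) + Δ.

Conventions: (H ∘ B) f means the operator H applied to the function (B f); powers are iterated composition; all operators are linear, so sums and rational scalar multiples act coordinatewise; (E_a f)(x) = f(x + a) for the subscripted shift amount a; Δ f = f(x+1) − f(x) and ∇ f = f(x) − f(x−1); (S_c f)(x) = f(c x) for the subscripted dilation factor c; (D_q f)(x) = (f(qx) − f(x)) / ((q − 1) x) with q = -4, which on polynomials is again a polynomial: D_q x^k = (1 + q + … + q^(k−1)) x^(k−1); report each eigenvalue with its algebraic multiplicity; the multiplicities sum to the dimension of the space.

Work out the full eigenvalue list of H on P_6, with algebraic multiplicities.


λ = -58025/1024 (multiplicity 1), λ = -665/64 (multiplicity 1), λ = -5/4 (multiplicity 1), λ = 2 (multiplicity 1), λ = 97/16 (multiplicity 1), λ = 6817/256 (multiplicity 1), λ = 535537/4096 (multiplicity 1)

image of 1: 2
image of x: -(5/4)x - 19/2
image of x^2: (97/16)x^2 + (235/4)x + 565/4
image of x^3: -(665/64)x^3 - (8941/32)x^2 - (23403/16)x - 16599/8
image of x^4: (6817/256)x^4 + (44599/32)x^3 + (370131/32)x^2 + (267367/8)x + 529105/16
image of x^5: -(58025/1024)x^5 - (3525995/512)x^4 - (10265885/128)x^3 - (22715035/64)x^2 - (45313325/64)x - 17097711/32
image of x^6: (535537/4096)x^6 + (35871285/1024)x^5 + (532325775/1024)x^4 + (396504755/128)x^3 + (2385734655/256)x^2 + (902710101/64)x + 549291745/64
the matrix is upper triangular; its diagonal is (2, -5/4, 97/16, -665/64, 6817/256, -58025/1024, 535537/4096)
for a triangular matrix the eigenvalues are the diagonal entries, with algebraic multiplicity their repetition count


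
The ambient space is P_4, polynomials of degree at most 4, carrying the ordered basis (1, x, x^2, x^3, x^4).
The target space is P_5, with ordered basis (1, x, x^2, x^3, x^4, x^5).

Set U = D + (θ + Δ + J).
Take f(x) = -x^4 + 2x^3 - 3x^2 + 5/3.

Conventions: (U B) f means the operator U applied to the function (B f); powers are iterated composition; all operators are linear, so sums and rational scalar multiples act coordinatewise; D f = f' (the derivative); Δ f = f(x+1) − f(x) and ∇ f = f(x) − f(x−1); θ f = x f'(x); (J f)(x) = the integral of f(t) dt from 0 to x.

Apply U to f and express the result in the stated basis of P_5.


the result is g(x) = -(1/5)x^5 - (7/2)x^4 - 3x^3 - (25/3)x - 2

D f = -4x^3 + 6x^2 - 6x
θ f = -4x^4 + 6x^3 - 6x^2
Δ f = -4x^3 - 4x - 2
J f = -(1/5)x^5 + (1/2)x^4 - x^3 + (5/3)x
(θ + Δ + J) f = -(1/5)x^5 - (7/2)x^4 + x^3 - 6x^2 - (7/3)x - 2
(D + (θ + Δ + J)) f = -(1/5)x^5 - (7/2)x^4 - 3x^3 - (25/3)x - 2


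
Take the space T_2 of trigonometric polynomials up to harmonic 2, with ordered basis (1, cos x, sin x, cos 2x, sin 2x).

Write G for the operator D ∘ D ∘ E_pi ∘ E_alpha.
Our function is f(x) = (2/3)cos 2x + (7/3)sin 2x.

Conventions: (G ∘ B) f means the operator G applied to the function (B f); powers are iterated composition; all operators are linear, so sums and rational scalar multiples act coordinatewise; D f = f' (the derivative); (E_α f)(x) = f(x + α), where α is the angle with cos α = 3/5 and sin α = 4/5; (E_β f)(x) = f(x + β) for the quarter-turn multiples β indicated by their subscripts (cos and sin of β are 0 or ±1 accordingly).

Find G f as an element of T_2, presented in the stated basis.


E_alpha f = (154/75)cos 2x - (97/75)sin 2x
E_pi E_alpha f = (154/75)cos 2x - (97/75)sin 2x
D E_pi E_alpha f = -(194/75)cos 2x - (308/75)sin 2x
D (D ∘ E_pi ∘ E_alpha) f = -(616/75)cos 2x + (388/75)sin 2x

g(x) = -(616/75)cos 2x + (388/75)sin 2x


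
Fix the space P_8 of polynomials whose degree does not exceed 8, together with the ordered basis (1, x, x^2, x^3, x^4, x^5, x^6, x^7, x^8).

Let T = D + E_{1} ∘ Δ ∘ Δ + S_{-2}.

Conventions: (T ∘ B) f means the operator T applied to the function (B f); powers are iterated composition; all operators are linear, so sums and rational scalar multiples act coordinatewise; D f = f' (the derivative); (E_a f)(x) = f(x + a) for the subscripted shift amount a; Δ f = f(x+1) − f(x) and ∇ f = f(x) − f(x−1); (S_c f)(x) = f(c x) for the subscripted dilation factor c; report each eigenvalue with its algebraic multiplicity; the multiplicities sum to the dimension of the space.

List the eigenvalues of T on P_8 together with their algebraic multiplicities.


image of 1: 1
image of x: -2x + 1
image of x^2: 4x^2 + 2x + 2
image of x^3: -8x^3 + 3x^2 + 6x + 12
image of x^4: 16x^4 + 4x^3 + 12x^2 + 48x + 50
image of x^5: -32x^5 + 5x^4 + 20x^3 + 120x^2 + 250x + 180
image of x^6: 64x^6 + 6x^5 + 30x^4 + 240x^3 + 750x^2 + 1080x + 602
image of x^7: -128x^7 + 7x^6 + 42x^5 + 420x^4 + 1750x^3 + 3780x^2 + 4214x + 1932
image of x^8: 256x^8 + 8x^7 + 56x^6 + 672x^5 + 3500x^4 + 10080x^3 + 16856x^2 + 15456x + 6050
the matrix is upper triangular; its diagonal is (1, -2, 4, -8, 16, -32, 64, -128, 256)
for a triangular matrix the eigenvalues are the diagonal entries, with algebraic multiplicity their repetition count

λ = -128 (multiplicity 1), λ = -32 (multiplicity 1), λ = -8 (multiplicity 1), λ = -2 (multiplicity 1), λ = 1 (multiplicity 1), λ = 4 (multiplicity 1), λ = 16 (multiplicity 1), λ = 64 (multiplicity 1), λ = 256 (multiplicity 1)


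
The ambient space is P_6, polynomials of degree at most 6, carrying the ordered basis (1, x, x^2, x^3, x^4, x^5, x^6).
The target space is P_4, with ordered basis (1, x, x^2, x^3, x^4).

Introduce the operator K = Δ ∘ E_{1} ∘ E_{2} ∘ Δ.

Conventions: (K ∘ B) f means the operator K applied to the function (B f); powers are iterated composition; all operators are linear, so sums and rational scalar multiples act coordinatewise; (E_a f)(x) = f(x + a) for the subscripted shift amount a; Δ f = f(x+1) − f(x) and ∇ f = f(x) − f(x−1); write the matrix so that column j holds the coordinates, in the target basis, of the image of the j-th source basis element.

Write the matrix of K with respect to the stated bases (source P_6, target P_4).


image of 1: 0
image of x: 0
image of x^2: 2
image of x^3: 6x + 24
image of x^4: 12x^2 + 96x + 194
image of x^5: 20x^3 + 240x^2 + 970x + 1320
image of x^6: 30x^4 + 480x^3 + 2910x^2 + 7920x + 8162
each image's coordinates form column j of the matrix

the matrix is [[0, 0, 2, 24, 194, 1320, 8162]; [0, 0, 0, 6, 96, 970, 7920]; [0, 0, 0, 0, 12, 240, 2910]; [0, 0, 0, 0, 0, 20, 480]; [0, 0, 0, 0, 0, 0, 30]] (rows listed top to bottom)


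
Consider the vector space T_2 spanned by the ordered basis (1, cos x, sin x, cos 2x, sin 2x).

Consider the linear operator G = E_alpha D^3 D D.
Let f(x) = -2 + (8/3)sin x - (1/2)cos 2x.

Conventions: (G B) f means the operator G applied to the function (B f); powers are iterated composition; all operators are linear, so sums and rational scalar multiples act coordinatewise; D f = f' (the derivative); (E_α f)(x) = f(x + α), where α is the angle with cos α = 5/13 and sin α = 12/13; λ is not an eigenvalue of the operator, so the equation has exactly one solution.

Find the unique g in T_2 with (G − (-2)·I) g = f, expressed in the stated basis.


write g with unknown coordinates in the stated basis and equate coefficients in (G − (-2)·I) g = f
solving from the highest basis element down gives g = -1 - (40/51)cos x + (112/51)sin x + (103/9316)cos 2x + (28/2329)sin 2x
check: G g = (80/51)cos x - (88/51)sin x - (1216/2329)cos 2x - (56/2329)sin 2x
so G g − (-2)·g = -2 + (8/3)sin x - (1/2)cos 2x = f ✓

g(x) = -1 - (40/51)cos x + (112/51)sin x + (103/9316)cos 2x + (28/2329)sin 2x


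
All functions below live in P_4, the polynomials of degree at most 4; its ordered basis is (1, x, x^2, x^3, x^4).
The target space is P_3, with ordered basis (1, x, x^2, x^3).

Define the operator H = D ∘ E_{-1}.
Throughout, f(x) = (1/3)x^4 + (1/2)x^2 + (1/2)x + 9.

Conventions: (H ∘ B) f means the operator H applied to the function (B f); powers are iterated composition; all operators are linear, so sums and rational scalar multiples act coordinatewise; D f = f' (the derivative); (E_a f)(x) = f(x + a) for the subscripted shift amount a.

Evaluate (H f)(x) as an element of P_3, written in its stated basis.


g(x) = (4/3)x^3 - 4x^2 + 5x - 11/6

E_{-1} f = (1/3)x^4 - (4/3)x^3 + (5/2)x^2 - (11/6)x + 28/3
D E_{-1} f = (4/3)x^3 - 4x^2 + 5x - 11/6


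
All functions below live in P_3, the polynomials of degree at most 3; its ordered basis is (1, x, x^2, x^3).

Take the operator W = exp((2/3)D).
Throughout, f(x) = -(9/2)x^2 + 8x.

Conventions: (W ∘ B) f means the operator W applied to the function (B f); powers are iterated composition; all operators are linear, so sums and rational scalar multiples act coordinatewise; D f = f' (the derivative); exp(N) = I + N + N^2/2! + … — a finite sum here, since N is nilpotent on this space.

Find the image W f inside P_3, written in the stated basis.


the result is g(x) = -(9/2)x^2 + 2x + 10/3

order-1 term: -6x + 16/3
order-2 term: -2
the series for exp((2/3)D) f terminates at order 2
exp((2/3)D) f = -(9/2)x^2 + 2x + 10/3


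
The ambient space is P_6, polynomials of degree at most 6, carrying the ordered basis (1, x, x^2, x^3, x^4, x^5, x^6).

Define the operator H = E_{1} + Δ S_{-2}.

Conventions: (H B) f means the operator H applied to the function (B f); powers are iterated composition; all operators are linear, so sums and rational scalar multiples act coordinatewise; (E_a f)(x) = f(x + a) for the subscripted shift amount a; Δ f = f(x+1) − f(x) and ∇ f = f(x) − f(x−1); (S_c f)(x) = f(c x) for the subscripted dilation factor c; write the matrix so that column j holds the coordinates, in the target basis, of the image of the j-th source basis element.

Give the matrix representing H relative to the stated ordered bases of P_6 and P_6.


image of 1: 1
image of x: x - 1
image of x^2: x^2 + 10x + 5
image of x^3: x^3 - 21x^2 - 21x - 7
image of x^4: x^4 + 68x^3 + 102x^2 + 68x + 17
image of x^5: x^5 - 155x^4 - 310x^3 - 310x^2 - 155x - 31
image of x^6: x^6 + 390x^5 + 975x^4 + 1300x^3 + 975x^2 + 390x + 65
each image's coordinates form column j of the matrix

the matrix is [[1, -1, 5, -7, 17, -31, 65]; [0, 1, 10, -21, 68, -155, 390]; [0, 0, 1, -21, 102, -310, 975]; [0, 0, 0, 1, 68, -310, 1300]; [0, 0, 0, 0, 1, -155, 975]; [0, 0, 0, 0, 0, 1, 390]; [0, 0, 0, 0, 0, 0, 1]] (rows listed top to bottom)


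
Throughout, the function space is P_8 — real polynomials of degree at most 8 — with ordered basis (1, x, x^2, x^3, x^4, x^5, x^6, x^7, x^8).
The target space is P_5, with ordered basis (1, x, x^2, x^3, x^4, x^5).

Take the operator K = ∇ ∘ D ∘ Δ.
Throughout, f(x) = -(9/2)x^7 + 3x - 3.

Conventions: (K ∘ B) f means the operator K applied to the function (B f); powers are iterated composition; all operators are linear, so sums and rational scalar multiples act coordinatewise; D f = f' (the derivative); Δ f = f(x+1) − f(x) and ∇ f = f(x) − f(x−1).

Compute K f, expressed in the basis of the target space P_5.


Δ f = -(63/2)x^6 - (189/2)x^5 - (315/2)x^4 - (315/2)x^3 - (189/2)x^2 - (63/2)x - 3/2
D Δ f = -189x^5 - (945/2)x^4 - 630x^3 - (945/2)x^2 - 189x - 63/2
∇ D Δ f = -945x^4 - 945x^2 - 63

the result is g(x) = -945x^4 - 945x^2 - 63


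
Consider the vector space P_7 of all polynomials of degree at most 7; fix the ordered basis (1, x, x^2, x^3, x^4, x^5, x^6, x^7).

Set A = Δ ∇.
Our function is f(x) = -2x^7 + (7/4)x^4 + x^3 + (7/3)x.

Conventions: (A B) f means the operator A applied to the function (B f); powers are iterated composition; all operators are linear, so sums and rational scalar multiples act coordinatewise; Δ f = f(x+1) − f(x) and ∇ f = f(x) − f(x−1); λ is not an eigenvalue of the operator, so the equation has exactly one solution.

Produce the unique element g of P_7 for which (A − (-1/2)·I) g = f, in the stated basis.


write g with unknown coordinates in the stated basis and equate coefficients in (A − (-1/2)·I) g = f
solving from the highest basis element down gives g = -4x^7 + 336x^5 + (7/2)x^4 - 12878x^3 - 84x^2 + (443798/3)x + 322
check: A g = -168x^5 + 6440x^3 + 42x^2 - 73964x - 161
so A g − (-1/2)·g = -2x^7 + (7/4)x^4 + x^3 + (7/3)x = f ✓

g(x) = -4x^7 + 336x^5 + (7/2)x^4 - 12878x^3 - 84x^2 + (443798/3)x + 322


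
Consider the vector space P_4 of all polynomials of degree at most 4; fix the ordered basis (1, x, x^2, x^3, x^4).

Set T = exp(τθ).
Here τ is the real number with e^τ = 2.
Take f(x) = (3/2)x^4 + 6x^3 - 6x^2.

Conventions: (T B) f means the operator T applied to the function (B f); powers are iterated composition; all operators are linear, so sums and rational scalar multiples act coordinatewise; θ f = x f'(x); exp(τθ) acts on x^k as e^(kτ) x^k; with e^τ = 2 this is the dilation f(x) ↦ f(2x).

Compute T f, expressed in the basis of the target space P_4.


g(x) = 24x^4 + 48x^3 - 24x^2

exp(τθ) x^k = e^(kτ) x^k; with e^τ = 2 this sends x^k to 2^k x^k
x^2 ↦ 4 x^2
x^3 ↦ 8 x^3
x^4 ↦ 16 x^4
applying this coordinatewise to f: exp(τθ) f = 24x^4 + 48x^3 - 24x^2


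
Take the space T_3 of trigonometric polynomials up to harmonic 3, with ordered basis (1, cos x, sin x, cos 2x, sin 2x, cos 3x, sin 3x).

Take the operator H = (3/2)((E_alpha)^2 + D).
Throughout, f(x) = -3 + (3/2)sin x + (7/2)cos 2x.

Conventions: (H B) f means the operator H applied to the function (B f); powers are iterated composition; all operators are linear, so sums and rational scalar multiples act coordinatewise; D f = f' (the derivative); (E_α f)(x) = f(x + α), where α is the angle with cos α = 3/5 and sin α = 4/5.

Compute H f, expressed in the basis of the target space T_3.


E_alpha f = -3 + (6/5)cos x + (9/10)sin x - (49/50)cos 2x - (84/25)sin 2x
E_alpha E_alpha f = -3 + (36/25)cos x - (21/50)sin x - (3689/1250)cos 2x + (1176/625)sin 2x
D f = (3/2)cos x - 7sin 2x
((E_alpha)^2 + D) f = -3 + (147/50)cos x - (21/50)sin x - (3689/1250)cos 2x - (3199/625)sin 2x
((3/2)((E_alpha)^2 + D)) f = -9/2 + (441/100)cos x - (63/100)sin x - (11067/2500)cos 2x - (9597/1250)sin 2x

the result is g(x) = -9/2 + (441/100)cos x - (63/100)sin x - (11067/2500)cos 2x - (9597/1250)sin 2x


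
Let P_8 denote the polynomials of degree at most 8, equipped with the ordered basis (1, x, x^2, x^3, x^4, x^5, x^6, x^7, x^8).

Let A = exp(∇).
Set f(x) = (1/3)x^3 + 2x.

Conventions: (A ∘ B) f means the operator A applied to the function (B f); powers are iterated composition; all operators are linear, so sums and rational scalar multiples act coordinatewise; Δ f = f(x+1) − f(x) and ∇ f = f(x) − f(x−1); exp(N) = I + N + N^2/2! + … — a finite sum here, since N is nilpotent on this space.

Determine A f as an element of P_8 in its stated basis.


the result is g(x) = (1/3)x^3 + x^2 + 2x + 5/3

order-1 term: x^2 - x + 7/3
order-2 term: x - 1
order-3 term: 1/3
the series for exp(∇) f terminates at order 3
exp(∇) f = (1/3)x^3 + x^2 + 2x + 5/3


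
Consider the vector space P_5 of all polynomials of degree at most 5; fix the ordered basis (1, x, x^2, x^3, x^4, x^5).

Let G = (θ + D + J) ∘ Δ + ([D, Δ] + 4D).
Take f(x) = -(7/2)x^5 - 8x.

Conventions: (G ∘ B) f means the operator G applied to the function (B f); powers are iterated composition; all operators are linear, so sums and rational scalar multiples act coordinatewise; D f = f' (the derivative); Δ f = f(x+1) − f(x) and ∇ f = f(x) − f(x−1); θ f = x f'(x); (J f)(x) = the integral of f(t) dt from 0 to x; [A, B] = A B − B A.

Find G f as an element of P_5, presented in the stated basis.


Δ f = -(35/2)x^4 - 35x^3 - 35x^2 - (35/2)x - 23/2
θ Δ f = -70x^4 - 105x^3 - 70x^2 - (35/2)x
D Δ f = -70x^3 - 105x^2 - 70x - 35/2
J Δ f = -(7/2)x^5 - (35/4)x^4 - (35/3)x^3 - (35/4)x^2 - (23/2)x
(θ + D + J) Δ f = -(7/2)x^5 - (315/4)x^4 - (560/3)x^3 - (735/4)x^2 - 99x - 35/2
Δ f = -(35/2)x^4 - 35x^3 - 35x^2 - (35/2)x - 23/2
D Δ f = -70x^3 - 105x^2 - 70x - 35/2
D f = -(35/2)x^4 - 8
Δ D f = -70x^3 - 105x^2 - 70x - 35/2
[D, Δ] f = 0
D f = -(35/2)x^4 - 8
(4D) f = -70x^4 - 32
([D, Δ] + 4D) f = -70x^4 - 32
((θ + D + J) ∘ Δ + ([D, Δ] + 4D)) f = -(7/2)x^5 - (595/4)x^4 - (560/3)x^3 - (735/4)x^2 - 99x - 99/2

g(x) = -(7/2)x^5 - (595/4)x^4 - (560/3)x^3 - (735/4)x^2 - 99x - 99/2


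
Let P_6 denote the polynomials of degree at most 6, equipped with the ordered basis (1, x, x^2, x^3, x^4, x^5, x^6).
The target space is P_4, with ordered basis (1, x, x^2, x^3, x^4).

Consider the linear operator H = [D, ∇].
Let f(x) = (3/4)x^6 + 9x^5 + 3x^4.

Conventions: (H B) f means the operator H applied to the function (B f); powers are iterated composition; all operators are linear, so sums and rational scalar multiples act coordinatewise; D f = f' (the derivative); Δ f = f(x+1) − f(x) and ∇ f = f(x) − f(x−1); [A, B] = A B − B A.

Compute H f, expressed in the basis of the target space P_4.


∇ f = (9/2)x^5 + (135/4)x^4 - 63x^3 + (243/4)x^2 - (57/2)x + 21/4
D ∇ f = (45/2)x^4 + 135x^3 - 189x^2 + (243/2)x - 57/2
D f = (9/2)x^5 + 45x^4 + 12x^3
∇ D f = (45/2)x^4 + 135x^3 - 189x^2 + (243/2)x - 57/2
[D, ∇] f = 0

g(x) = 0


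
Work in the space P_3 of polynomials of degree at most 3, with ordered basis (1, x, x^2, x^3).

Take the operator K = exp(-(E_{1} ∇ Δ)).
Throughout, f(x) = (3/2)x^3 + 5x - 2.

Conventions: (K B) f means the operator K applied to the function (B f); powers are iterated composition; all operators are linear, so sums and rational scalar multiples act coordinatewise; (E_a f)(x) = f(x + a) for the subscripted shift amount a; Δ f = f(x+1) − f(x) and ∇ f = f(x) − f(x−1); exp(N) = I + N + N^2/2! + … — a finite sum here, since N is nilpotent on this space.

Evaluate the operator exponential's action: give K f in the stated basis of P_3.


g(x) = (3/2)x^3 - 4x - 11

order-1 term: -9x - 9
the series for exp(-(E_{1} ∇ Δ)) f terminates at order 1
exp(-(E_{1} ∇ Δ)) f = (3/2)x^3 - 4x - 11


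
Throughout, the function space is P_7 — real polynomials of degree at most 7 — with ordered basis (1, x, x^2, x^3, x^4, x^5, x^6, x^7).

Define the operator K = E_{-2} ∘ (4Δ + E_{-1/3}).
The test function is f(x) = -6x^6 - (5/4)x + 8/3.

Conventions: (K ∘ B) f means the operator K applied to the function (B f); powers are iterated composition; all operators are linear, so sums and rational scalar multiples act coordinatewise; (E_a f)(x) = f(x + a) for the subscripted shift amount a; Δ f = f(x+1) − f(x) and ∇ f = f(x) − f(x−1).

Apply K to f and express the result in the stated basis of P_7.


Δ f = -36x^5 - 90x^4 - 120x^3 - 90x^2 - 36x - 29/4
(4Δ) f = -144x^5 - 360x^4 - 480x^3 - 360x^2 - 144x - 29
E_{-1/3} f = -6x^6 + 12x^5 - 10x^4 + (40/9)x^3 - (10/9)x^2 - (119/108)x + 2989/972
(4Δ + E_{-1/3}) f = -6x^6 - 132x^5 - 370x^4 - (4280/9)x^3 - (3250/9)x^2 - (15671/108)x - 25199/972
E_{-2} (4Δ + E_{-1/3}) f = -6x^6 - 60x^5 + 590x^4 - (16520/9)x^3 + (24590/9)x^2 - (213335/108)x + 529039/972

the image equals g(x) = -6x^6 - 60x^5 + 590x^4 - (16520/9)x^3 + (24590/9)x^2 - (213335/108)x + 529039/972


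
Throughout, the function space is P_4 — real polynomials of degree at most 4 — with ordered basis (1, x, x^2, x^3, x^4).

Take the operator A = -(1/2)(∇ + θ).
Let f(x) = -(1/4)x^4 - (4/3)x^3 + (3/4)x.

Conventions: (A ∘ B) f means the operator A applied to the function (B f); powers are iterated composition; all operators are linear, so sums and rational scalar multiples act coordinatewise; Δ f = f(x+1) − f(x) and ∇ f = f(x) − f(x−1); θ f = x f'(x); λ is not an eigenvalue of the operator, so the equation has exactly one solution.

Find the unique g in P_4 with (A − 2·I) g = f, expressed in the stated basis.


g(x) = (1/16)x^4 + (29/84)x^3 - (37/336)x^2 - (83/840)x - 247/3360

write g with unknown coordinates in the stated basis and equate coefficients in (A − 2·I) g = f
solving from the highest basis element down gives g = (1/16)x^4 + (29/84)x^3 - (37/336)x^2 - (83/840)x - 247/3360
check: A g = -(1/8)x^4 - (9/14)x^3 - (37/168)x^2 + (58/105)x - 247/1680
so A g − 2·g = -(1/4)x^4 - (4/3)x^3 + (3/4)x = f ✓


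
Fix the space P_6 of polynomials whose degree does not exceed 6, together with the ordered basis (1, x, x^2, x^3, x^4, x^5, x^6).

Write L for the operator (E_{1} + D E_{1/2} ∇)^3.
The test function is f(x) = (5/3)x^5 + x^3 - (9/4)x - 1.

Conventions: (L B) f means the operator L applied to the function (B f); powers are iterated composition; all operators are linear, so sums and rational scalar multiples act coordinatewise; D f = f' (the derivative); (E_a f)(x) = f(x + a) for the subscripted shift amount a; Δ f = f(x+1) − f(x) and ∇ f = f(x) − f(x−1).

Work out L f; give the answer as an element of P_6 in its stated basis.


E_{1} f = (5/3)x^5 + (25/3)x^4 + (53/3)x^3 + (59/3)x^2 + (109/12)x - 7/12
∇ f = (25/3)x^4 - (50/3)x^3 + (59/3)x^2 - (34/3)x + 5/12
E_{1/2} ∇ f = (25/3)x^4 + (43/6)x^2 - 91/48
D E_{1/2} ∇ f = (100/3)x^3 + (43/3)x
(E_{1} + D E_{1/2} ∇) f = (5/3)x^5 + (25/3)x^4 + 51x^3 + (59/3)x^2 + (281/12)x - 7/12
E_{1} (E_{1} + D E_{1/2} ∇) f = (5/3)x^5 + (50/3)x^4 + 101x^3 + (718/3)x^2 + (3089/12)x + 207/2
∇ (E_{1} + D E_{1/2} ∇) f = (25/3)x^4 + (50/3)x^3 + (359/3)x^2 - (266/3)x + 577/12
E_{1/2} ∇ (E_{1} + D E_{1/2} ∇) f = (25/3)x^4 + (100/3)x^3 + (943/6)x^2 + (143/3)x + 1741/48
D E_{1/2} ∇ (E_{1} + D E_{1/2} ∇) f = (100/3)x^3 + 100x^2 + (943/3)x + 143/3
(E_{1} + D E_{1/2} ∇) (E_{1} + D E_{1/2} ∇) f = (5/3)x^5 + (50/3)x^4 + (403/3)x^3 + (1018/3)x^2 + (2287/4)x + 907/6
E_{1} (E_{1} + D E_{1/2} ∇) (E_{1} + D E_{1/2} ∇) f = (5/3)x^5 + 25x^4 + (653/3)x^3 + 859x^2 + (20741/12)x + 14579/12
∇ (E_{1} + D E_{1/2} ∇) (E_{1} + D E_{1/2} ∇) f = (25/3)x^4 + 50x^3 + (959/3)x^2 + 334x + 1407/4
E_{1/2} ∇ (E_{1} + D E_{1/2} ∇) (E_{1} + D E_{1/2} ∇) f = (25/3)x^4 + (200/3)x^3 + (2443/6)x^2 + (2086/3)x + 9687/16
D E_{1/2} ∇ (E_{1} + D E_{1/2} ∇) (E_{1} + D E_{1/2} ∇) f = (100/3)x^3 + 200x^2 + (2443/3)x + 2086/3
(E_{1} + D E_{1/2} ∇) (E_{1} + D E_{1/2} ∇) (E_{1} + D E_{1/2} ∇) f = (5/3)x^5 + 25x^4 + 251x^3 + 1059x^2 + (10171/4)x + 7641/4

the result is g(x) = (5/3)x^5 + 25x^4 + 251x^3 + 1059x^2 + (10171/4)x + 7641/4


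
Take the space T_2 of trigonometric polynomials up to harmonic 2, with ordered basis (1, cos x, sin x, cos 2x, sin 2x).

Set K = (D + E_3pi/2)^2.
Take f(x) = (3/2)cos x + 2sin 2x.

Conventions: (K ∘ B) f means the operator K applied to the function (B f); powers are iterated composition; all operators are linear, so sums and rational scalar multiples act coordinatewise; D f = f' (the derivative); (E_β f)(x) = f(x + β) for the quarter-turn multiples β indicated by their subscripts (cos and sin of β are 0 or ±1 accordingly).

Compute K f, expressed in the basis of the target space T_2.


the result is g(x) = -8cos 2x - 6sin 2x

D f = -(3/2)sin x + 4cos 2x
E_3pi/2 f = (3/2)sin x - 2sin 2x
(D + E_3pi/2) f = 4cos 2x - 2sin 2x
D (D + E_3pi/2) f = -4cos 2x - 8sin 2x
E_3pi/2 (D + E_3pi/2) f = -4cos 2x + 2sin 2x
(D + E_3pi/2) (D + E_3pi/2) f = -8cos 2x - 6sin 2x


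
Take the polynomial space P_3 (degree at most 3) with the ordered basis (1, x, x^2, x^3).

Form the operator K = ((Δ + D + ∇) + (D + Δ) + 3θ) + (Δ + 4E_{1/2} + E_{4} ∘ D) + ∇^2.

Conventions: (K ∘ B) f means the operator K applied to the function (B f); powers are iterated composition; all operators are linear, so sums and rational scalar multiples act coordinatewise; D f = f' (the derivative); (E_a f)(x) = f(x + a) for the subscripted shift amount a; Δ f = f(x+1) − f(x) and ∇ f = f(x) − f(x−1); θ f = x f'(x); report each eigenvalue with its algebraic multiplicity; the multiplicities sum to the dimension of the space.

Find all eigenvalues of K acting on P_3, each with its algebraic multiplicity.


λ = 4 (multiplicity 1), λ = 7 (multiplicity 1), λ = 10 (multiplicity 1), λ = 13 (multiplicity 1)

image of 1: 4
image of x: 7x + 9
image of x^2: 10x^2 + 18x + 13
image of x^3: 13x^3 + 27x^2 + 39x + 93/2
the matrix is upper triangular; its diagonal is (4, 7, 10, 13)
for a triangular matrix the eigenvalues are the diagonal entries, with algebraic multiplicity their repetition count
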